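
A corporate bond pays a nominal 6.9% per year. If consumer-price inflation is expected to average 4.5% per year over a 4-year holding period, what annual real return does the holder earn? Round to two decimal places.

2.30%

With constant rates the annual real return is the same each year: (1+6.9%)/(1+4.5%) − 1 = 0.02297.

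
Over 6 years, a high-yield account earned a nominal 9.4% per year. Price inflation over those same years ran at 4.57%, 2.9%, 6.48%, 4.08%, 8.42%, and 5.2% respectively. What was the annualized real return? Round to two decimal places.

3.93%

Cumulative inflation factor: 1.0457 × 1.029 × 1.0648 × 1.0408 × 1.0842 × 1.052 ≈ 1.36014.
Nominal growth factor: 1.71437. Real growth factor = 1.71437 / 1.36014 ≈ 1.26044.
Annualized: 1.26044^(1/6) − 1 ≈ 0.03933.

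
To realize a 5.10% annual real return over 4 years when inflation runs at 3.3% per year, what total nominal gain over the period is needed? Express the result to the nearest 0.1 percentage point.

38.9%

Required annual nominal rate: (1+5.10%)(1+3.3%) − 1 = 8.5683%.
Cumulative over 4 years: (1 + 0.085683)^4 − 1 ≈ 0.38935.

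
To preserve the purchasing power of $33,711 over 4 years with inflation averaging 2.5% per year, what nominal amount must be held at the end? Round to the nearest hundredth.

Cumulative price-level factor: (1+2.5%)^4 ≈ 1.1038128906.
Multiplying $33,711 by the price-level factor gives the future nominal sum.

$37,210.64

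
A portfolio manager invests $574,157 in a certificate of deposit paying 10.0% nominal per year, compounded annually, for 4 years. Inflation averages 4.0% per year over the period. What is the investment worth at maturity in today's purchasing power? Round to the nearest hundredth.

$718,568.29

Nominal value at maturity: $574,157 × (1 + 10.0%)^4 ≈ $840,623.26.
Price-level factor over 4 years: (1 + 4.0%)^4 = 1.16985856.
Dividing the nominal maturity value by the price-level factor gives the value in today's money.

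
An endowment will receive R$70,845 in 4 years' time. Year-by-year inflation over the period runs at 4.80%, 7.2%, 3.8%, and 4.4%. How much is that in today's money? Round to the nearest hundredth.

Price-level factor over 4 years: 1.0480 × 1.072 × 1.038 × 1.044 ≈ 1.2174578104.
Purchasing power today: R$70,845 divided by that factor.

R$58,190.93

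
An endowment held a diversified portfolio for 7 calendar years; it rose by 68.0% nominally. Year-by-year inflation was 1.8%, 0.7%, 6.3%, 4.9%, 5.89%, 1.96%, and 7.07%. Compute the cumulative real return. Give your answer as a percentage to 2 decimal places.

Cumulative inflation factor: 1.018 × 1.007 × 1.063 × 1.049 × 1.0589 × 1.0196 × 1.0707 ≈ 1.32141.
Nominal growth factor: 1.68000. Real growth factor = 1.68000 / 1.32141 ≈ 1.27137.
Total real return ≈ 27.1366%.

27.14%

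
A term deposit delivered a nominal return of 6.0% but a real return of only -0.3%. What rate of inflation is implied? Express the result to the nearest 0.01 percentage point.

6.32%

From (1+r_nom) = (1+r_real)(1+π), we get 1+π = (1 + 6.0%)/(1 − 0.3%) = 1.060/0.997 ≈ 1.06319.
So π ≈ 6.3190%.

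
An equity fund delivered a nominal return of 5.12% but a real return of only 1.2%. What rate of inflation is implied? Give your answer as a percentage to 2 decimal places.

From (1+r_nom) = (1+r_real)(1+π), we get 1+π = (1 + 5.12%)/(1 + 1.2%) = 1.0512/1.012 ≈ 1.03874.
So π ≈ 3.8735%.

3.87%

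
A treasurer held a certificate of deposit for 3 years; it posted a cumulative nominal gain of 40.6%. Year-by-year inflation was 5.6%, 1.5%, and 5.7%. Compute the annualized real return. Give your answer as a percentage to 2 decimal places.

7.46%

Cumulative inflation factor: 1.056 × 1.015 × 1.057 ≈ 1.13293.
Nominal growth factor: 1.40600. Real growth factor = 1.40600 / 1.13293 ≈ 1.24102.
Annualized: 1.24102^(1/3) − 1 ≈ 0.07463.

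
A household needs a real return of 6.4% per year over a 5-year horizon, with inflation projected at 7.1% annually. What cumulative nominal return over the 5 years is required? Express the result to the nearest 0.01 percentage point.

Required annual nominal rate: (1+6.4%)(1+7.1%) − 1 = 13.9544%.
Cumulative over 5 years: (1 + 0.139544)^5 − 1 ≈ 0.92157.

92.16%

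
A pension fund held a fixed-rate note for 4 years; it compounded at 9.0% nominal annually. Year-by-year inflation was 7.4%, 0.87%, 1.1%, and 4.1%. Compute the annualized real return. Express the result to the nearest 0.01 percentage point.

5.48%

Cumulative inflation factor: 1.074 × 1.0087 × 1.011 × 1.041 ≈ 1.14017.
Nominal growth factor: 1.41158. Real growth factor = 1.41158 / 1.14017 ≈ 1.23805.
Annualized: 1.23805^(1/4) − 1 ≈ 0.05483.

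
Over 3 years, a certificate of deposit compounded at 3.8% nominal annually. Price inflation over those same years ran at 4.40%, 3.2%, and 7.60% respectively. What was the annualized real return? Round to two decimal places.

-1.19%

Cumulative inflation factor: 1.0440 × 1.032 × 1.0760 ≈ 1.15929.
Nominal growth factor: 1.11839. Real growth factor = 1.11839 / 1.15929 ≈ 0.96472.
Annualized: 0.96472^(1/3) − 1 ≈ -0.01190.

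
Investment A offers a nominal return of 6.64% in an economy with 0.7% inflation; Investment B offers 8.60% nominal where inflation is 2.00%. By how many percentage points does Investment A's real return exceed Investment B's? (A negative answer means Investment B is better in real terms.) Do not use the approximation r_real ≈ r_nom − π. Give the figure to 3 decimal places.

Investment A real return: 1.0664/1.007 − 1 = 5.8987%.
Investment B real return: 1.0860/1.0200 − 1 = 6.4706%.
Difference: 5.8987 − 6.4706 = -0.5719 pp.

-0.572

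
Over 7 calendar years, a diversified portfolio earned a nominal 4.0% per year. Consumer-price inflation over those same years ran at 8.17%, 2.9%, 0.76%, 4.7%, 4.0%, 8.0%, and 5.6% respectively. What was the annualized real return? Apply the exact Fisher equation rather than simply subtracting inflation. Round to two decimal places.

-0.81%

Cumulative inflation factor: 1.0817 × 1.029 × 1.0076 × 1.047 × 1.040 × 1.080 × 1.056 ≈ 1.39277.
Nominal growth factor: 1.31593. Real growth factor = 1.31593 / 1.39277 ≈ 0.94483.
Annualized: 0.94483^(1/7) − 1 ≈ -0.00807.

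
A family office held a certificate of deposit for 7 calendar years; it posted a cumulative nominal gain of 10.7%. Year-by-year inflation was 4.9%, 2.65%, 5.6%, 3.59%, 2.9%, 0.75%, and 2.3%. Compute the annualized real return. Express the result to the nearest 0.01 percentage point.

Cumulative inflation factor: 1.049 × 1.0265 × 1.056 × 1.0359 × 1.029 × 1.0075 × 1.023 ≈ 1.24926.
Nominal growth factor: 1.10700. Real growth factor = 1.10700 / 1.24926 ≈ 0.88613.
Annualized: 0.88613^(1/7) − 1 ≈ -0.01712.

-1.71%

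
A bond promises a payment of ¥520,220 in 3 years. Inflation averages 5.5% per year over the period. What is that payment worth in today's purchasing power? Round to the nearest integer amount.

¥443,026

Price-level factor over 3 years: (1 + 5.5%)^3 = 1.174241375.
Purchasing power today: ¥520,220 divided by that factor.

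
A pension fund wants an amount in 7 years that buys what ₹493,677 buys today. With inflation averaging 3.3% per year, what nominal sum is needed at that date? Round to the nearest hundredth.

₹619,648.13

Cumulative price-level factor: (1+3.3%)^7 ≈ 1.2551691332.
The nominal amount required is ₹493,677 scaled up by that factor.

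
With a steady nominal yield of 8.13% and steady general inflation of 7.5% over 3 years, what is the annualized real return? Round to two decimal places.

0.59%

With constant rates the annual real return is the same each year: (1+8.13%)/(1+7.5%) − 1 = 0.00586.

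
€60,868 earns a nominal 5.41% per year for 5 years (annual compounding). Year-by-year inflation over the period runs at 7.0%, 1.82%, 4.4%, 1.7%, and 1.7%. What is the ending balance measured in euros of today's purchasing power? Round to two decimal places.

Nominal value at maturity: €60,868 × (1 + 5.41%)^5 ≈ €79,213.30.
Price-level factor over 5 years: 1.070 × 1.0182 × 1.044 × 1.017 × 1.017 ≈ 1.1764115368.
The maturity value deflated by that factor is the answer in today's purchasing power.

€67,334.68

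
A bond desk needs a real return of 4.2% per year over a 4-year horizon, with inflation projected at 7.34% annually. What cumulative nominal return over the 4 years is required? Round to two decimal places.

56.50%

Required annual nominal rate: (1+4.2%)(1+7.34%) − 1 = 11.84828%.
Cumulative over 4 years: (1 + 0.1184828)^4 − 1 ≈ 0.56501.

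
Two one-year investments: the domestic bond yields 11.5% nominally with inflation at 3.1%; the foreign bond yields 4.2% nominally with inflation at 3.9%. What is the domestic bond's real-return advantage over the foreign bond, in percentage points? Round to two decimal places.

7.86

The domestic bond real return: 1.115/1.031 − 1 = 8.147%.
The foreign bond real return: 1.042/1.039 − 1 = 0.289%.
Difference: 8.147 − 0.289 = 7.858 pp.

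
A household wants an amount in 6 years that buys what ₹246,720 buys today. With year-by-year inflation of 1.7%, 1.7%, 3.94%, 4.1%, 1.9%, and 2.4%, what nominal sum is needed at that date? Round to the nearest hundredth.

Cumulative price-level factor: 1.017 × 1.017 × 1.0394 × 1.041 × 1.019 × 1.024 ≈ 1.1677489582.
Multiplying ₹246,720 by the price-level factor gives the future nominal sum.

₹288,107.02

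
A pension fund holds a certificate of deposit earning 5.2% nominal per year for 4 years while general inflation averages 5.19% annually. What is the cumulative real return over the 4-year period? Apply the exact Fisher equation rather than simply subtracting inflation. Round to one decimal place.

0.0%

The annual real rate is (1+5.2%)/(1+5.19%) − 1 = 0.0095%.
Compounded over 4 years: (1 + 0.000095)^4 − 1 ≈ 0.00038.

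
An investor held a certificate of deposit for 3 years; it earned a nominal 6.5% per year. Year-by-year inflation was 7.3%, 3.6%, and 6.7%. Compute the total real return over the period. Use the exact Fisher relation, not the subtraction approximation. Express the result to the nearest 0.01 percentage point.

1.84%

Cumulative inflation factor: 1.073 × 1.036 × 1.067 ≈ 1.18611.
Nominal growth factor: 1.20795. Real growth factor = 1.20795 / 1.18611 ≈ 1.01842.
Total real return ≈ 1.8415%.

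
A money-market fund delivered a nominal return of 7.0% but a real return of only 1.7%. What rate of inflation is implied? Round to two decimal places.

From (1+r_nom) = (1+r_real)(1+π), we get 1+π = (1 + 7.0%)/(1 + 1.7%) = 1.070/1.017 ≈ 1.05211.
So π ≈ 5.2114%.

5.21%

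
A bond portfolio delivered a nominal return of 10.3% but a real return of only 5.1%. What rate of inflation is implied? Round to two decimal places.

4.95%

From (1+r_nom) = (1+r_real)(1+π), we get 1+π = (1 + 10.3%)/(1 + 5.1%) = 1.103/1.051 ≈ 1.04948.
So π ≈ 4.9477%.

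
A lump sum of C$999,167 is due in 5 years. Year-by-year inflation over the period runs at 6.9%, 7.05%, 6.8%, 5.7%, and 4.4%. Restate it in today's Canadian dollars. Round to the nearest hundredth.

Price-level factor over 5 years: 1.069 × 1.0705 × 1.068 × 1.057 × 1.044 ≈ 1.3486868266.
Purchasing power today: C$999,167 divided by that factor.

C$740,844.34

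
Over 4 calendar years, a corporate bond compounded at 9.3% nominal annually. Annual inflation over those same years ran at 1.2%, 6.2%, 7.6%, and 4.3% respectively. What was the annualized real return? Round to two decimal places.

Cumulative inflation factor: 1.012 × 1.062 × 1.076 × 1.043 ≈ 1.20615.
Nominal growth factor: 1.42719. Real growth factor = 1.42719 / 1.20615 ≈ 1.18326.
Annualized: 1.18326^(1/4) − 1 ≈ 0.04297.

4.30%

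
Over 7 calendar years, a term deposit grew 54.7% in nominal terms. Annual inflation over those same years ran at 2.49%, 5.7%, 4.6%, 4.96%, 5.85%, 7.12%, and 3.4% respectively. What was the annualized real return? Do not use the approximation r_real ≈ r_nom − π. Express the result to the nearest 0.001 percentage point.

1.494%

Cumulative inflation factor: 1.0249 × 1.057 × 1.046 × 1.0496 × 1.0585 × 1.0712 × 1.034 ≈ 1.39442.
Nominal growth factor: 1.54700. Real growth factor = 1.54700 / 1.39442 ≈ 1.10942.
Annualized: 1.10942^(1/7) − 1 ≈ 0.01494.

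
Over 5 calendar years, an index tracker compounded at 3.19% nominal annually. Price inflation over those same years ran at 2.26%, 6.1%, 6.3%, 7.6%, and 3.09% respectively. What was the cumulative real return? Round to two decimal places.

-8.55%

Cumulative inflation factor: 1.0226 × 1.061 × 1.063 × 1.076 × 1.0309 ≈ 1.27933.
Nominal growth factor: 1.17001. Real growth factor = 1.17001 / 1.27933 ≈ 0.91454.
Total real return ≈ -8.5456%.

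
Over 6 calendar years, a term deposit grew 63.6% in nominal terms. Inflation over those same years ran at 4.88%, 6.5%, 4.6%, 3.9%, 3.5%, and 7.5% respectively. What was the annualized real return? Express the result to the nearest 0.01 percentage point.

Cumulative inflation factor: 1.0488 × 1.065 × 1.046 × 1.039 × 1.035 × 1.075 ≈ 1.35064.
Nominal growth factor: 1.63600. Real growth factor = 1.63600 / 1.35064 ≈ 1.21128.
Annualized: 1.21128^(1/6) − 1 ≈ 0.03246.

3.25%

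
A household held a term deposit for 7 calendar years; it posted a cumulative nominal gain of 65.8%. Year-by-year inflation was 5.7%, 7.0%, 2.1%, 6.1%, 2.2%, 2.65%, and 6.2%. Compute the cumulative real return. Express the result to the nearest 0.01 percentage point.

Cumulative inflation factor: 1.057 × 1.070 × 1.021 × 1.061 × 1.022 × 1.0265 × 1.062 ≈ 1.36501.
Nominal growth factor: 1.65800. Real growth factor = 1.65800 / 1.36501 ≈ 1.21465.
Total real return ≈ 21.4648%.

21.46%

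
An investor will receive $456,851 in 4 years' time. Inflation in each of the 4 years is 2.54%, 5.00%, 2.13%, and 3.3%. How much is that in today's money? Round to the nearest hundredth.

Price-level factor over 4 years: 1.0254 × 1.0500 × 1.0213 × 1.033 ≈ 1.1358899723.
Purchasing power today: $456,851 divided by that factor.

$402,196.53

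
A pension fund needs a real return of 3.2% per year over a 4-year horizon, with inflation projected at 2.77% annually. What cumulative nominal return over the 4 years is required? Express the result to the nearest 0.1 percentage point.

26.5%

Required annual nominal rate: (1+3.2%)(1+2.77%) − 1 = 6.05864%.
Cumulative over 4 years: (1 + 0.0605864)^4 − 1 ≈ 0.26527.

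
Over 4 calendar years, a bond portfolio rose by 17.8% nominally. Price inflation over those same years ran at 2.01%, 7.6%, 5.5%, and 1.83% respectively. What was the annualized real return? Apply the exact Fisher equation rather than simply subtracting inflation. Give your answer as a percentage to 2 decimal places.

-0.03%

Cumulative inflation factor: 1.0201 × 1.076 × 1.055 × 1.0183 ≈ 1.17919.
Nominal growth factor: 1.17800. Real growth factor = 1.17800 / 1.17919 ≈ 0.99899.
Annualized: 0.99899^(1/4) − 1 ≈ -0.00025.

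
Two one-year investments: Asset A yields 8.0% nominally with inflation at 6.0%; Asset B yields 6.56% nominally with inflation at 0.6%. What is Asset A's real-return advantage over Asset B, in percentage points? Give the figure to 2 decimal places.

-4.04

Asset A real return: 1.080/1.060 − 1 = 1.887%.
Asset B real return: 1.0656/1.006 − 1 = 5.924%.
Difference: 1.887 − 5.924 = -4.037 pp.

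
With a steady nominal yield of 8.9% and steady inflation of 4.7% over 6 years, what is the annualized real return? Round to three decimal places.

With constant rates the annual real return is the same each year: (1+8.9%)/(1+4.7%) − 1 = 0.04011.

4.011%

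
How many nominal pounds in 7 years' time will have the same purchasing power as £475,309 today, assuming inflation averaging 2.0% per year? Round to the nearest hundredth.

£545,980.64

Cumulative price-level factor: (1+2.0%)^7 ≈ 1.1486856676.
Multiplying £475,309 by the price-level factor gives the future nominal sum.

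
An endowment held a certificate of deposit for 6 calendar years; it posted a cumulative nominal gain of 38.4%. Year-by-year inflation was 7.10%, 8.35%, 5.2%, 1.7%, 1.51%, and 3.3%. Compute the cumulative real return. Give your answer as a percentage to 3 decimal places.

Cumulative inflation factor: 1.0710 × 1.0835 × 1.052 × 1.017 × 1.0151 × 1.033 ≈ 1.30186.
Nominal growth factor: 1.38400. Real growth factor = 1.38400 / 1.30186 ≈ 1.06309.
Total real return ≈ 6.3094%.

6.309%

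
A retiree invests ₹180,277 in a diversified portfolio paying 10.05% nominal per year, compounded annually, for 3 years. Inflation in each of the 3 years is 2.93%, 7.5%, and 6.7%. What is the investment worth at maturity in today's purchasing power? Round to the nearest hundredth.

₹203,514.62

Nominal value at maturity: ₹180,277 × (1 + 10.05%)^3 ≈ ₹240,276.04.
Price-level factor over 3 years: 1.0293 × 1.075 × 1.067 = 1.1806328325.
The maturity value deflated by that factor is the answer in today's purchasing power.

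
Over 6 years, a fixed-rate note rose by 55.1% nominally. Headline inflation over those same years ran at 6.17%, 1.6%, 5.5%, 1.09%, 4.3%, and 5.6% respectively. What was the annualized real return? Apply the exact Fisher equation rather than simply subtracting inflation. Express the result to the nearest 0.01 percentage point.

Cumulative inflation factor: 1.0617 × 1.016 × 1.055 × 1.0109 × 1.043 × 1.056 ≈ 1.26708.
Nominal growth factor: 1.55100. Real growth factor = 1.55100 / 1.26708 ≈ 1.22407.
Annualized: 1.22407^(1/6) − 1 ≈ 0.03427.

3.43%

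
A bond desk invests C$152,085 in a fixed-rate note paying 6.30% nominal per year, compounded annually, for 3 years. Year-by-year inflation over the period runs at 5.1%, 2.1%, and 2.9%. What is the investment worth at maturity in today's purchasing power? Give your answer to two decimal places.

C$165,440.69

Nominal value at maturity: C$152,085 × (1 + 6.30%)^3 ≈ C$182,677.97.
Price-level factor over 3 years: 1.051 × 1.021 × 1.029 = 1.104190059.
The maturity value deflated by that factor is the answer in today's purchasing power.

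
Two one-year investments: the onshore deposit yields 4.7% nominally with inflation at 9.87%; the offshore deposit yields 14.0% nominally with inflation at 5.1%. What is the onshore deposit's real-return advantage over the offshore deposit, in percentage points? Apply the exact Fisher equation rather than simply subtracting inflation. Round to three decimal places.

The onshore deposit real return: 1.047/1.0987 − 1 = -4.7056%.
The offshore deposit real return: 1.140/1.051 − 1 = 8.4681%.
Difference: -4.7056 − 8.4681 = -13.1737 pp.

-13.174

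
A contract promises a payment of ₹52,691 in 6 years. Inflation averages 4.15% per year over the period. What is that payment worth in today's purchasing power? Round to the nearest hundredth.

Price-level factor over 6 years: (1 + 4.15%)^6 ≈ 1.2763084534.
Purchasing power today: ₹52,691 divided by that factor.

₹41,283.91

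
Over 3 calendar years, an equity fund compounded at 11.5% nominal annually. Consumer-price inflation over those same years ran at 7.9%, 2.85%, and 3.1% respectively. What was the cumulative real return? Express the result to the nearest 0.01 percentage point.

Cumulative inflation factor: 1.079 × 1.0285 × 1.031 ≈ 1.14415.
Nominal growth factor: 1.38620. Real growth factor = 1.38620 / 1.14415 ≈ 1.21155.
Total real return ≈ 21.1547%.

21.15%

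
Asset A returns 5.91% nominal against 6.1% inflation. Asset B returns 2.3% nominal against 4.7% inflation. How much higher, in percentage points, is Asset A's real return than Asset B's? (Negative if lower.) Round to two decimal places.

Asset A real return: 1.0591/1.061 − 1 = -0.179%.
Asset B real return: 1.023/1.047 − 1 = -2.292%.
Difference: -0.179 − (-2.292) = 2.113 pp.

2.11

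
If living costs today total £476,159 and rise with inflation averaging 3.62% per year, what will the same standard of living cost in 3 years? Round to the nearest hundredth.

Cumulative price-level factor: (1+3.62%)^3 ≈ 1.1125787579.
The nominal amount required is £476,159 scaled up by that factor.

£529,764.39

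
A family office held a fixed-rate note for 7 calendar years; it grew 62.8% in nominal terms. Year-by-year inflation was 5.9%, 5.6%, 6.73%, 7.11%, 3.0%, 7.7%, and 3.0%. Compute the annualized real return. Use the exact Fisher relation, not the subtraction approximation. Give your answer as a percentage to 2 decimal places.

1.56%

Cumulative inflation factor: 1.059 × 1.056 × 1.0673 × 1.0711 × 1.030 × 1.077 × 1.030 ≈ 1.46072.
Nominal growth factor: 1.62800. Real growth factor = 1.62800 / 1.46072 ≈ 1.11452.
Annualized: 1.11452^(1/7) − 1 ≈ 0.01561.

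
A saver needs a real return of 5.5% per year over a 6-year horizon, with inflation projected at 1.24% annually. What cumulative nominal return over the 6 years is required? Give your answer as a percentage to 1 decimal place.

Required annual nominal rate: (1+5.5%)(1+1.24%) − 1 = 6.8082%.
Cumulative over 6 years: (1 + 0.068082)^6 − 1 ≈ 0.48466.

48.5%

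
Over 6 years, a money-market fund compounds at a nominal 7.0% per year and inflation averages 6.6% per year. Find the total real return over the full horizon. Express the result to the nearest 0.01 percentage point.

The annual real rate is (1+7.0%)/(1+6.6%) − 1 = 0.3752%.
Compounded over 6 years: (1 + 0.003752)^6 − 1 ≈ 0.02273.

2.27%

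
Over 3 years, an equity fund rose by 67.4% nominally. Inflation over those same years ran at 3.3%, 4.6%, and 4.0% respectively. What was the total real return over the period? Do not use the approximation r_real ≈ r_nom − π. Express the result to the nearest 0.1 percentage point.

Cumulative inflation factor: 1.033 × 1.046 × 1.040 ≈ 1.12374.
Nominal growth factor: 1.67400. Real growth factor = 1.67400 / 1.12374 ≈ 1.48967.
Total real return ≈ 48.9670%.

49.0%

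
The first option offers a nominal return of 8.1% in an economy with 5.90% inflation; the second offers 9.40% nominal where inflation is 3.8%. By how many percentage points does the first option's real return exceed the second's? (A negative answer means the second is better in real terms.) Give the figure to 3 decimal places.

The first option real return: 1.081/1.0590 − 1 = 2.0774%.
The second real return: 1.0940/1.038 − 1 = 5.3950%.
Difference: 2.0774 − 5.3950 = -3.3176 pp.

-3.318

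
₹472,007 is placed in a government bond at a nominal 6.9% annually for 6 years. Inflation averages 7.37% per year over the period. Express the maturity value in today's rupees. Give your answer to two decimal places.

Nominal value at maturity: ₹472,007 × (1 + 6.9%)^6 ≈ ₹704,392.41.
Price-level factor over 6 years: (1 + 7.37%)^6 ≈ 1.5321374165.
Dividing the nominal maturity value by the price-level factor gives the value in today's money.

₹459,744.93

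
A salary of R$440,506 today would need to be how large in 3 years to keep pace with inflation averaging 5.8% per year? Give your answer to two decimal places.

R$521,685.58

Cumulative price-level factor: (1+5.8%)^3 = 1.184287112.
Multiplying R$440,506 by the price-level factor gives the future nominal sum.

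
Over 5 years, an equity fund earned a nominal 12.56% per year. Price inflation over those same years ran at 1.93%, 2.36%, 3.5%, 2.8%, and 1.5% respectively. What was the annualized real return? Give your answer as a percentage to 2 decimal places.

9.91%

Cumulative inflation factor: 1.0193 × 1.0236 × 1.035 × 1.028 × 1.015 ≈ 1.12676.
Nominal growth factor: 1.80684. Real growth factor = 1.80684 / 1.12676 ≈ 1.60357.
Annualized: 1.60357^(1/5) − 1 ≈ 0.09905.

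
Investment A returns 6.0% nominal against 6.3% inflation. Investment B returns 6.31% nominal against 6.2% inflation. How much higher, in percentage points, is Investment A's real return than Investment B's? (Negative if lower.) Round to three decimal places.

Investment A real return: 1.060/1.063 − 1 = -0.2822%.
Investment B real return: 1.0631/1.062 − 1 = 0.1036%.
Difference: -0.2822 − 0.1036 = -0.3858 pp.

-0.386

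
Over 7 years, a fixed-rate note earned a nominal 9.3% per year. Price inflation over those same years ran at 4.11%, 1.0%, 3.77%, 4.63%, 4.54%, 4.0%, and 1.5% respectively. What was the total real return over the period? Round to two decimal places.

Cumulative inflation factor: 1.0411 × 1.010 × 1.0377 × 1.0463 × 1.0454 × 1.040 × 1.015 ≈ 1.25986.
Nominal growth factor: 1.86355. Real growth factor = 1.86355 / 1.25986 ≈ 1.47917.
Total real return ≈ 47.9168%.

47.92%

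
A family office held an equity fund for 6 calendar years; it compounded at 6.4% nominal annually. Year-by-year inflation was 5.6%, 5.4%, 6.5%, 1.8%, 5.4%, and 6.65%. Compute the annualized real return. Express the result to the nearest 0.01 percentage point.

1.13%

Cumulative inflation factor: 1.056 × 1.054 × 1.065 × 1.018 × 1.054 × 1.0665 ≈ 1.35645.
Nominal growth factor: 1.45094. Real growth factor = 1.45094 / 1.35645 ≈ 1.06966.
Annualized: 1.06966^(1/6) − 1 ≈ 0.01129.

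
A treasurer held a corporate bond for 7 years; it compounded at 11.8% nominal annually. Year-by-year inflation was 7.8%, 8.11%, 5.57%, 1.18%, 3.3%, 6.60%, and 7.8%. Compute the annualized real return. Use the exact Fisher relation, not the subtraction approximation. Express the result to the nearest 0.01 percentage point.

Cumulative inflation factor: 1.078 × 1.0811 × 1.0557 × 1.0118 × 1.033 × 1.0660 × 1.078 ≈ 1.47773.
Nominal growth factor: 2.18320. Real growth factor = 2.18320 / 1.47773 ≈ 1.47739.
Annualized: 1.47739^(1/7) − 1 ≈ 0.05734.

5.73%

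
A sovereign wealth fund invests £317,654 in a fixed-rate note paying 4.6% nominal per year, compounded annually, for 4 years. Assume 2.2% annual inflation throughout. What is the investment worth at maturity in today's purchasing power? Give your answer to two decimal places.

Nominal value at maturity: £317,654 × (1 + 4.6%)^4 ≈ £380,260.37.
Price-level factor over 4 years: (1 + 2.2%)^4 ≈ 1.0909468263.
Dividing the nominal maturity value by the price-level factor gives the value in today's money.

£348,559.95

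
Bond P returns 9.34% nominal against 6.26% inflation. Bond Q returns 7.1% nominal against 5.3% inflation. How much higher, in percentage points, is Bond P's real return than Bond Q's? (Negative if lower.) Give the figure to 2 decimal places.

Bond P real return: 1.0934/1.0626 − 1 = 2.899%.
Bond Q real return: 1.071/1.053 − 1 = 1.709%.
Difference: 2.899 − 1.709 = 1.190 pp.

1.19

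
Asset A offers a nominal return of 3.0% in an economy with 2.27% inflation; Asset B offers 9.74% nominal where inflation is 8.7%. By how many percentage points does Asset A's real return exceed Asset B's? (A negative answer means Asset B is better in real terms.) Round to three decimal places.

-0.243

Asset A real return: 1.030/1.0227 − 1 = 0.7138%.
Asset B real return: 1.0974/1.087 − 1 = 0.9568%.
Difference: 0.7138 − 0.9568 = -0.2430 pp.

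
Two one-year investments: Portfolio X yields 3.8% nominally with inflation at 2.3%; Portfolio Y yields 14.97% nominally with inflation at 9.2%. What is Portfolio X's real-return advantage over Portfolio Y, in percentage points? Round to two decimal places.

Portfolio X real return: 1.038/1.023 − 1 = 1.466%.
Portfolio Y real return: 1.1497/1.092 − 1 = 5.284%.
Difference: 1.466 − 5.284 = -3.818 pp.

-3.82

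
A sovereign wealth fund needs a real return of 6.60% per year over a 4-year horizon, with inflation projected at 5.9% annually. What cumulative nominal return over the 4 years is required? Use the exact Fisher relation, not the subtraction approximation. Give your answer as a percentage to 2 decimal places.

62.41%

Required annual nominal rate: (1+6.60%)(1+5.9%) − 1 = 12.8894%.
Cumulative over 4 years: (1 + 0.128894)^4 − 1 ≈ 0.62410.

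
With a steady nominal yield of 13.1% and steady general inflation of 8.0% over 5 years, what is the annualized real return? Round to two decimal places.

With constant rates the annual real return is the same each year: (1+13.1%)/(1+8.0%) − 1 = 0.04722.

4.72%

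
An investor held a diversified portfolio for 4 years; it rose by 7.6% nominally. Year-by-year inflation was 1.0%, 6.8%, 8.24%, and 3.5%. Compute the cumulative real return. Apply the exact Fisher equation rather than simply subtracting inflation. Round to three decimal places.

-10.959%

Cumulative inflation factor: 1.010 × 1.068 × 1.0824 × 1.035 ≈ 1.20843.
Nominal growth factor: 1.07600. Real growth factor = 1.07600 / 1.20843 ≈ 0.89041.
Total real return ≈ -10.9587%.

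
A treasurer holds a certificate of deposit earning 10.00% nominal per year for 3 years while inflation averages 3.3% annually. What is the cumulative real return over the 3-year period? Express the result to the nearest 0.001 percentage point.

The annual real rate is (1+10.00%)/(1+3.3%) − 1 = 6.4860%.
Compounded over 3 years: (1 + 0.064860)^3 − 1 ≈ 0.20747.

20.747%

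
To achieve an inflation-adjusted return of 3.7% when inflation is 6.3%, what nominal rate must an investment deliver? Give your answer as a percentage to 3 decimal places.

10.233%

By the Fisher equation, 1 + r_nom = (1 + 3.7%)(1 + 6.3%) = 1.037 × 1.063 = 1.102331.
So r_nom = 10.2331%.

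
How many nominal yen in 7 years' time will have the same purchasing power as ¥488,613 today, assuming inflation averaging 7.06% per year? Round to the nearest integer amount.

Cumulative price-level factor: (1+7.06%)^7 ≈ 1.6120951572.
The nominal amount required is ¥488,613 scaled up by that factor.

¥787,691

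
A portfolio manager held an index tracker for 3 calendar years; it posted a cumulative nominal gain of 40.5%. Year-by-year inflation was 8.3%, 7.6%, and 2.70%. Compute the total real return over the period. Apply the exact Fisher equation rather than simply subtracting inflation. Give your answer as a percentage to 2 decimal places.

Cumulative inflation factor: 1.083 × 1.076 × 1.0270 ≈ 1.19677.
Nominal growth factor: 1.40500. Real growth factor = 1.40500 / 1.19677 ≈ 1.17399.
Total real return ≈ 17.3992%.

17.40%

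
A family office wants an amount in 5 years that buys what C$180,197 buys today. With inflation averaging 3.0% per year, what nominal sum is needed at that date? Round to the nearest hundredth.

Cumulative price-level factor: (1+3.0%)^5 = 1.1592740743.
Multiplying C$180,197 by the price-level factor gives the future nominal sum.

C$208,897.71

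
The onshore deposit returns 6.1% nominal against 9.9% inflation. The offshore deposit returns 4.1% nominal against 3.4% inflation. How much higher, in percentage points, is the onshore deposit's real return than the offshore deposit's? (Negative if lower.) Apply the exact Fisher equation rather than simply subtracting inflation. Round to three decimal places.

-4.135

The onshore deposit real return: 1.061/1.099 − 1 = -3.4577%.
The offshore deposit real return: 1.041/1.034 − 1 = 0.6770%.
Difference: -3.4577 − 0.6770 = -4.1347 pp.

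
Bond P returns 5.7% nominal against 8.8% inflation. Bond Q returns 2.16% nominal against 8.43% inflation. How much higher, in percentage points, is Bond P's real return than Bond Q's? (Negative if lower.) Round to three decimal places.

2.933

Bond P real return: 1.057/1.088 − 1 = -2.8493%.
Bond Q real return: 1.0216/1.0843 − 1 = -5.7825%.
Difference: -2.8493 − (-5.7825) = 2.9332 pp.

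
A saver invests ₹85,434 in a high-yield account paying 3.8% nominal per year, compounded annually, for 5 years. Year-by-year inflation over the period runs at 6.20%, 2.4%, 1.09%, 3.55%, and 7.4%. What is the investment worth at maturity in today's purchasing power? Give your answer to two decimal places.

₹84,203.56

Nominal value at maturity: ₹85,434 × (1 + 3.8%)^5 ≈ ₹102,947.90.
Price-level factor over 5 years: 1.0620 × 1.024 × 1.0109 × 1.0355 × 1.074 ≈ 1.2226074969.
Dividing the nominal maturity value by the price-level factor gives the value in today's money.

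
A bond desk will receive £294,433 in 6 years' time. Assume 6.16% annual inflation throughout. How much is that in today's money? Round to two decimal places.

£205,693.72

Price-level factor over 6 years: (1 + 6.16%)^6 ≈ 1.4314146546.
Purchasing power today: £294,433 divided by that factor.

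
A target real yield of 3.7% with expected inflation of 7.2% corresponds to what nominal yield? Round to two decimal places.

By the Fisher equation, 1 + r_nom = (1 + 3.7%)(1 + 7.2%) = 1.037 × 1.072 = 1.111664.
So r_nom = 11.1664%.

11.17%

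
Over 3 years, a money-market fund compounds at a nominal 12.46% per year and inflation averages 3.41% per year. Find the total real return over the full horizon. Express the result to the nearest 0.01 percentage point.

The annual real rate is (1+12.46%)/(1+3.41%) − 1 = 8.7516%.
Compounded over 3 years: (1 + 0.087516)^3 − 1 ≈ 0.28619.

28.62%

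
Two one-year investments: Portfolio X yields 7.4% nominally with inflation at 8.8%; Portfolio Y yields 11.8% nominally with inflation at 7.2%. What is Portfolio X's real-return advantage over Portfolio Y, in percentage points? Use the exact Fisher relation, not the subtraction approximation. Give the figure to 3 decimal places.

Portfolio X real return: 1.074/1.088 − 1 = -1.2868%.
Portfolio Y real return: 1.118/1.072 − 1 = 4.2910%.
Difference: -1.2868 − 4.2910 = -5.5778 pp.

-5.578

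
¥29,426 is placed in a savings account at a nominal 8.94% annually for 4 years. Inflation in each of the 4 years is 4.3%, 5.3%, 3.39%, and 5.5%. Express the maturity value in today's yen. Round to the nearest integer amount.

Nominal value at maturity: ¥29,426 × (1 + 8.94%)^4 ≈ ¥41,446.
Price-level factor over 4 years: 1.043 × 1.053 × 1.0339 × 1.055 ≈ 1.1979637443.
Dividing the nominal maturity value by the price-level factor gives the value in today's money.

¥34,597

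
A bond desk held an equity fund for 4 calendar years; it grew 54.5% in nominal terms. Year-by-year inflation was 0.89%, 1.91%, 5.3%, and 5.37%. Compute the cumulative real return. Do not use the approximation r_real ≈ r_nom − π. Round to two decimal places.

Cumulative inflation factor: 1.0089 × 1.0191 × 1.053 × 1.0537 ≈ 1.14080.
Nominal growth factor: 1.54500. Real growth factor = 1.54500 / 1.14080 ≈ 1.35431.
Total real return ≈ 35.4310%.

35.43%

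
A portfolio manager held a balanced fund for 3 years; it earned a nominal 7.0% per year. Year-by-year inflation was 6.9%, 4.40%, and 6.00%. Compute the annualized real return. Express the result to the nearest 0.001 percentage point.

1.171%

Cumulative inflation factor: 1.069 × 1.0440 × 1.0600 ≈ 1.18300.
Nominal growth factor: 1.22504. Real growth factor = 1.22504 / 1.18300 ≈ 1.03554.
Annualized: 1.03554^(1/3) − 1 ≈ 0.01171.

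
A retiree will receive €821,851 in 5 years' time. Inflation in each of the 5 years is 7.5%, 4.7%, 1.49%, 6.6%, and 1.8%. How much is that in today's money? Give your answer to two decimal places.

€662,994.17

Price-level factor over 5 years: 1.075 × 1.047 × 1.0149 × 1.066 × 1.018 ≈ 1.2396051764.
Purchasing power today: €821,851 divided by that factor.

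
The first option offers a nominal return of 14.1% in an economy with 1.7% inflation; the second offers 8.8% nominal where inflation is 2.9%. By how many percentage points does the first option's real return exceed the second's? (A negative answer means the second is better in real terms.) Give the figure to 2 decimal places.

The first option real return: 1.141/1.017 − 1 = 12.193%.
The second real return: 1.088/1.029 − 1 = 5.734%.
Difference: 12.193 − 5.734 = 6.459 pp.

6.46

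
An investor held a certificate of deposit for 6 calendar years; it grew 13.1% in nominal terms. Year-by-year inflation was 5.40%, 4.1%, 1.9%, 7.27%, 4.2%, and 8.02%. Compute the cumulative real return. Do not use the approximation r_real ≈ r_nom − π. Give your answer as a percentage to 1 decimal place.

Cumulative inflation factor: 1.0540 × 1.041 × 1.019 × 1.0727 × 1.042 × 1.0802 ≈ 1.34994.
Nominal growth factor: 1.13100. Real growth factor = 1.13100 / 1.34994 ≈ 0.83781.
Total real return ≈ -16.2187%.

-16.2%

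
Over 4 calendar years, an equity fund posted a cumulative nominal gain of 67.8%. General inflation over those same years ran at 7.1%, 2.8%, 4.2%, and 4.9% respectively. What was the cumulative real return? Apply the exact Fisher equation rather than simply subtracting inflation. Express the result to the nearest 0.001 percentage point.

39.433%

Cumulative inflation factor: 1.071 × 1.028 × 1.042 × 1.049 ≈ 1.20344.
Nominal growth factor: 1.67800. Real growth factor = 1.67800 / 1.20344 ≈ 1.39433.
Total real return ≈ 39.4332%.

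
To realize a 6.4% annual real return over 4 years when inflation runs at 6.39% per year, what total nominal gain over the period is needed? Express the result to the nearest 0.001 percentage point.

64.199%

Required annual nominal rate: (1+6.4%)(1+6.39%) − 1 = 13.19896%.
Cumulative over 4 years: (1 + 0.1319896)^4 − 1 ≈ 0.64199.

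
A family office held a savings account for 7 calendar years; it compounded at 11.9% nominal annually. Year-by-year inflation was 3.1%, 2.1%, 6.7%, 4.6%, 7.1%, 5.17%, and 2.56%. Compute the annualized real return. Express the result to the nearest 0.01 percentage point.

Cumulative inflation factor: 1.031 × 1.021 × 1.067 × 1.046 × 1.071 × 1.0517 × 1.0256 ≈ 1.35719.
Nominal growth factor: 2.19690. Real growth factor = 2.19690 / 1.35719 ≈ 1.61872.
Annualized: 1.61872^(1/7) − 1 ≈ 0.07123.

7.12%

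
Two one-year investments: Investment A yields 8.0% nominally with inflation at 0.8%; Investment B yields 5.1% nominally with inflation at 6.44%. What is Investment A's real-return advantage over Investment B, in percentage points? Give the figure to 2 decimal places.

8.40

Investment A real return: 1.080/1.008 − 1 = 7.143%.
Investment B real return: 1.051/1.0644 − 1 = -1.259%.
Difference: 7.143 − (-1.259) = 8.402 pp.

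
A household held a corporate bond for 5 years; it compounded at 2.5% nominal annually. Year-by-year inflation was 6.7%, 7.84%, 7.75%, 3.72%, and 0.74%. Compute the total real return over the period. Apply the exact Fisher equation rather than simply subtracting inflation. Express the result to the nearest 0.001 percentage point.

Cumulative inflation factor: 1.067 × 1.0784 × 1.0775 × 1.0372 × 1.0074 ≈ 1.29547.
Nominal growth factor: 1.13141. Real growth factor = 1.13141 / 1.29547 ≈ 0.87336.
Total real return ≈ -12.6640%.

-12.664%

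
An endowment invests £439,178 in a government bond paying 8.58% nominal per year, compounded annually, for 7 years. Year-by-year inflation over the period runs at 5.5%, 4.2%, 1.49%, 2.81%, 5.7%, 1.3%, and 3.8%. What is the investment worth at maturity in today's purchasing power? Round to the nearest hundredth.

Nominal value at maturity: £439,178 × (1 + 8.58%)^7 ≈ £781,428.84.
Price-level factor over 7 years: 1.055 × 1.042 × 1.0149 × 1.0281 × 1.057 × 1.013 × 1.038 ≈ 1.2748543684.
Dividing the nominal maturity value by the price-level factor gives the value in today's money.

£612,955.38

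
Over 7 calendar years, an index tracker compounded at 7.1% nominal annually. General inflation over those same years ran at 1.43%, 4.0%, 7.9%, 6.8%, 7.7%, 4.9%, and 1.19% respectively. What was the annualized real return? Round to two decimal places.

2.18%

Cumulative inflation factor: 1.0143 × 1.040 × 1.079 × 1.068 × 1.077 × 1.049 × 1.0119 ≈ 1.38970.
Nominal growth factor: 1.61632. Real growth factor = 1.61632 / 1.38970 ≈ 1.16307.
Annualized: 1.16307^(1/7) − 1 ≈ 0.02181.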